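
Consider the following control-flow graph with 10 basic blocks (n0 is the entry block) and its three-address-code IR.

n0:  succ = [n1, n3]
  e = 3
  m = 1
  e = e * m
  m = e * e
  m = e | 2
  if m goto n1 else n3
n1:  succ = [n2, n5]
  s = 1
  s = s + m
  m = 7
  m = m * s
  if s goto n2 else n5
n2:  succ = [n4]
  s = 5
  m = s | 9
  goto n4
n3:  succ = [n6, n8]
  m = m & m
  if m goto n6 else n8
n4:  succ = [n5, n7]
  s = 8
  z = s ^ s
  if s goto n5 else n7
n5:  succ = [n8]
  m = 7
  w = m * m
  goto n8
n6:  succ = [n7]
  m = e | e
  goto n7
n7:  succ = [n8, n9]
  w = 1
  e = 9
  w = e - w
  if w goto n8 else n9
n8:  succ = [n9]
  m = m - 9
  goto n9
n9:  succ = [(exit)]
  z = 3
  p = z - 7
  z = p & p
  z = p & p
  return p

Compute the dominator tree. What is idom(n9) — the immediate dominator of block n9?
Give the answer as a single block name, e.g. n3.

idom tree: n1←n0 n2←n1 n3←n0 n4←n2 n5←n1 n6←n3 n7←n0 n8←n0 n9←n0
Dom at joins:
  n5: preds {n1,n4}: {n0,n1} ∩ {n0,n1,n2,n4} = {n0,n1}; idom=n1
  n7: preds {n4,n6}: {n0,n1,n2,n4} ∩ {n0,n3,n6} = {n0}; idom=n0
  n8: preds {n3,n5,n7}: {n0,n3} ∩ {n0,n1,n5} ∩ {n0,n7} = {n0}; idom=n0
  n9: preds {n7,n8}: {n0,n7} ∩ {n0,n8} = {n0}; idom=n0

idom(n9) = n0

Answer: n0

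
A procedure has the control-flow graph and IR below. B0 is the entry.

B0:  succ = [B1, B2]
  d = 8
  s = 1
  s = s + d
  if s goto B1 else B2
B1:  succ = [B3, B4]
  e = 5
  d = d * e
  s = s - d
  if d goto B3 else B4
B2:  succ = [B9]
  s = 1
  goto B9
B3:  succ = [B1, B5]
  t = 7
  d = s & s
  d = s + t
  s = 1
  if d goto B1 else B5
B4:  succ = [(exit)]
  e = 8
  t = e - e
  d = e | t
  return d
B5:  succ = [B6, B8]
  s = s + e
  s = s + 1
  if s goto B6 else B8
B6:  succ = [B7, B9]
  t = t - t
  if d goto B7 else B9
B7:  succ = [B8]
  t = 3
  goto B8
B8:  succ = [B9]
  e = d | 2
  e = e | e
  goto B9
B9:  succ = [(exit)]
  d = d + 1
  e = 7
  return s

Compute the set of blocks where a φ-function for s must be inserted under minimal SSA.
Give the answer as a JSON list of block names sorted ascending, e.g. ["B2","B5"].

Answer: ["B1", "B9"]

Analysis:
idom tree: B1←B0 B2←B0 B3←B1 B4←B1 B5←B3 B6←B5 B7←B6 B8←B5 B9←B0
Join-block Dom:
  B1: preds {B0,B3}: {B0} ∩ {B0,B1,B3} = {B0}; idom=B0
  B8: preds {B5,B7}: {B0,B1,B3,B5} ∩ {B0,B1,B3,B5,B6,B7} = {B0,B1,B3,B5}; idom=B5
  B9: preds {B2,B6,B8}: {B0,B2} ∩ {B0,B1,B3,B5,B6} ∩ {B0,B1,B3,B5,B8} = {B0}; idom=B0

DF walk-up:
  join B1 pred B0: · stop@B0
  join B1 pred B3: B3→B1 stop@B0
  join B8 pred B5: · stop@B5
  join B8 pred B7: B7→B6 stop@B5
  join B9 pred B2: B2 stop@B0
  join B9 pred B6: B6→B5→B3→B1 stop@B0
  join B9 pred B8: B8→B5→B3→B1 stop@B0
  DF(B0)=∅
  DF(B1)={B1,B9}
  DF(B2)={B9}
  DF(B3)={B1,B9}
  DF(B4)=∅
  DF(B5)={B9}
  DF(B6)={B8,B9}
  DF(B7)={B8}
  DF(B8)={B9}
  DF(B9)=∅

φ for s: defs {B0,B1,B2,B3,B5}
  DF⁺ = {B1,B9}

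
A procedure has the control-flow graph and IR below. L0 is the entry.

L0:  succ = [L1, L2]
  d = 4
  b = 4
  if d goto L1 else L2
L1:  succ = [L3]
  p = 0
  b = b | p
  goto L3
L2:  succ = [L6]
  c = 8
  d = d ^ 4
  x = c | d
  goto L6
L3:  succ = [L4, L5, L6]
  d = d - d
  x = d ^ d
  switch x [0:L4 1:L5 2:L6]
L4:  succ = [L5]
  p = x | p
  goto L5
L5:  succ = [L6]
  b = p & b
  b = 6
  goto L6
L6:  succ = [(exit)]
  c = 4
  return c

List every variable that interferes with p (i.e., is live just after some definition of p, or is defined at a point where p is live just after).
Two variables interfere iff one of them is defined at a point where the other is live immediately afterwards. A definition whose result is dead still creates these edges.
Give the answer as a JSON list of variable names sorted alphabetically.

Per-block:
  L0 def {b,d} use ∅
  L1 def {b,p} use {b}
  L2 def {c,d,x} use {d}
  L3 def {d,x} use {d}
  L4 def {p} use {p,x}
  L5 def {b} use {b,p}
  L6 def {c} use ∅

Live sets:
  live L0: ∅→{b,d}
  live L1: {b,d}→{b,d,p}
  live L2: {d}→∅
  live L3: {b,d,p}→{b,p,x}
  live L4: {b,p,x}→{b,p}
  live L5: {b,p}→∅
  live L6: ∅→∅

Interference:
  b: {d,p,x}
  c: {d}
  d: {b,c,p}
  p: {b,d,x}
  x: {b,p}

N(p) = ["b", "d", "x"]

Answer: ["b", "d", "x"]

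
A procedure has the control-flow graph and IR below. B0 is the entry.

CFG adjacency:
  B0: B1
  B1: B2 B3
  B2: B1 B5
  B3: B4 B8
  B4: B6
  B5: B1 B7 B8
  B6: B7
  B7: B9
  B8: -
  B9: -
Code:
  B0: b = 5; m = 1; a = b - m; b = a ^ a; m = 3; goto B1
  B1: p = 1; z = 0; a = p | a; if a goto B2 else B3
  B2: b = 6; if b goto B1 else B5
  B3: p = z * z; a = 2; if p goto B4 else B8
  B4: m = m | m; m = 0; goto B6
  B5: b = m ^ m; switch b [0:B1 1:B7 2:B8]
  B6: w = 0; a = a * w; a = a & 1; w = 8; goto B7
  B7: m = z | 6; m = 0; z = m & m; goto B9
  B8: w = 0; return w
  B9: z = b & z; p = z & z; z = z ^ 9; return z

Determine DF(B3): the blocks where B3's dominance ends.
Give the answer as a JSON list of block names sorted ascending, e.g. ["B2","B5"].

Answer: ["B7", "B8"]

Analysis:
idom tree: B1←B0 B2←B1 B3←B1 B4←B3 B5←B2 B6←B4 B7←B1 B8←B1 B9←B7
Join-block Dom:
  B1: preds {B0,B2,B5}: {B0} ∩ {B0,B1,B2} ∩ {B0,B1,B2,B5} = {B0}; idom=B0
  B7: preds {B5,B6}: {B0,B1,B2,B5} ∩ {B0,B1,B3,B4,B6} = {B0,B1}; idom=B1
  B8: preds {B3,B5}: {B0,B1,B3} ∩ {B0,B1,B2,B5} = {B0,B1}; idom=B1

DF derivation:
  B1←B0: walk · to B0
  B1←B2: walk B2→B1 to B0
  B1←B5: walk B5→B2→B1 to B0
  B7←B5: walk B5→B2 to B1
  B7←B6: walk B6→B4→B3 to B1
  B8←B3: walk B3 to B1
  B8←B5: walk B5→B2 to B1
  B0: DF=∅
  B1: DF={B1}
  B2: DF={B1,B7,B8}
  B3: DF={B7,B8}
  B4: DF={B7}
  B5: DF={B1,B7,B8}
  B6: DF={B7}
  B7: DF=∅
  B8: DF=∅
  B9: DF=∅

DF(B3) = ["B7", "B8"]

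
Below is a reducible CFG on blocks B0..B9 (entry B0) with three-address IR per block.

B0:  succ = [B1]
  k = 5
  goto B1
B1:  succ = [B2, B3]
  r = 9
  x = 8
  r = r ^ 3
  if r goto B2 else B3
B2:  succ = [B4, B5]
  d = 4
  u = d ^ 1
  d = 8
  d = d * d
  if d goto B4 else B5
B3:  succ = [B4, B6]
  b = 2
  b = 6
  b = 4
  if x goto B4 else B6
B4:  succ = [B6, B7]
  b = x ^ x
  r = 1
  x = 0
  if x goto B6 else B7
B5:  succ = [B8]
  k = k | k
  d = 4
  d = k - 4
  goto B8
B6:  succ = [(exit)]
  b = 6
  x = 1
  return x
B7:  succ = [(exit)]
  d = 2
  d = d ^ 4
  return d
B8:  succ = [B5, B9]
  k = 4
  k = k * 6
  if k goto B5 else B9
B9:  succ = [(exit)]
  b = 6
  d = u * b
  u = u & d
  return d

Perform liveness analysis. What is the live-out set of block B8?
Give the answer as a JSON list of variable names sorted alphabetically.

Answer: ["k", "u"]

Analysis:
Block summaries:
  B0: {k} / ∅
  B1: {r,x} / ∅
  B2: {d,u} / ∅
  B3: {b} / {x}
  B4: {b,r,x} / {x}
  B5: {d,k} / {k}
  B6: {b,x} / ∅
  B7: {d} / ∅
  B8: {k} / ∅
  B9: {b,d,u} / {u}

Liveness:
  B0: in=∅ out={k}
  B1: in={k} out={k,x}
  B2: in={k,x} out={k,u,x}
  B3: in={x} out={x}
  B4: in={x} out=∅
  B5: in={k,u} out={u}
  B6: in=∅ out=∅
  B7: in=∅ out=∅
  B8: in={u} out={k,u}
  B9: in={u} out=∅

live-out(B8) = ["k", "u"]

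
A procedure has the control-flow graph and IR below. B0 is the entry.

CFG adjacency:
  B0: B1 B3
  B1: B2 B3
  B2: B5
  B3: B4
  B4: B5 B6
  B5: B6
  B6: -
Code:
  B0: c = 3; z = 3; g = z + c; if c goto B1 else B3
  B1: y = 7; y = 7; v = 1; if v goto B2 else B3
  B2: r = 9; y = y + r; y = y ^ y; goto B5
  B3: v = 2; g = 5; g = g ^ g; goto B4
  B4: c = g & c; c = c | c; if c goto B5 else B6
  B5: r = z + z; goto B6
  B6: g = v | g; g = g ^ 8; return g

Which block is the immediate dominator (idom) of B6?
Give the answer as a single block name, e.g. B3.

Answer: B0

Derivation:
idom tree: B1←B0 B2←B1 B3←B0 B4←B3 B5←B0 B6←B0
Dom∩ at merges:
  B3: preds {B0,B1}: {B0} ∩ {B0,B1} = {B0}; idom=B0
  B5: preds {B2,B4}: {B0,B1,B2} ∩ {B0,B3,B4} = {B0}; idom=B0
  B6: preds {B4,B5}: {B0,B3,B4} ∩ {B0,B5} = {B0}; idom=B0

idom(B6) = B0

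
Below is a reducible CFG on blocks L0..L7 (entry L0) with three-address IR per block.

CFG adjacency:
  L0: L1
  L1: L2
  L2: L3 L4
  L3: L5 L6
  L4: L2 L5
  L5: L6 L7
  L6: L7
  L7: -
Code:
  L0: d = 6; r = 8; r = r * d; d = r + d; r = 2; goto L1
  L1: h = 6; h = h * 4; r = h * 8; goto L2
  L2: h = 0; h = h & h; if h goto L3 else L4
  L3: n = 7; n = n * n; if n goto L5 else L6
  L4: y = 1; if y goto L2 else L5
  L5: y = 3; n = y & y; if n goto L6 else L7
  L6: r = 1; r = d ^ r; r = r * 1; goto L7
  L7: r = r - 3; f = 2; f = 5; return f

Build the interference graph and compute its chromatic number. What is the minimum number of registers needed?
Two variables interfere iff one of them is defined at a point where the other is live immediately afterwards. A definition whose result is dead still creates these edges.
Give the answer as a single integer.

Block summaries:
  L0: def={d,r} ue=∅
  L1: def={h,r} ue=∅
  L2: def={h} ue=∅
  L3: def={n} ue=∅
  L4: def={y} ue=∅
  L5: def={n,y} ue=∅
  L6: def={r} ue={d}
  L7: def={f,r} ue={r}

Backward fixpoint:
  live L0: ∅→{d}
  live L1: {d}→{d,r}
  live L2: {d,r}→{d,r}
  live L3: {d,r}→{d,r}
  live L4: {d,r}→{d,r}
  live L5: {d,r}→{d,r}
  live L6: {d}→{r}
  live L7: {r}→∅

Interference:
  d: {h,n,r,y}
  f: ∅
  h: {d,r}
  n: {d,r}
  r: {d,h,n,y}
  y: {d,r}

Registers:
  {d,h,r} pairwise interfere (3-clique) ⇒ χ ≥ 3
  3-colouring: c0={d,f}  c1={r}  c2={h,n,y}
  χ = 3

Answer: 3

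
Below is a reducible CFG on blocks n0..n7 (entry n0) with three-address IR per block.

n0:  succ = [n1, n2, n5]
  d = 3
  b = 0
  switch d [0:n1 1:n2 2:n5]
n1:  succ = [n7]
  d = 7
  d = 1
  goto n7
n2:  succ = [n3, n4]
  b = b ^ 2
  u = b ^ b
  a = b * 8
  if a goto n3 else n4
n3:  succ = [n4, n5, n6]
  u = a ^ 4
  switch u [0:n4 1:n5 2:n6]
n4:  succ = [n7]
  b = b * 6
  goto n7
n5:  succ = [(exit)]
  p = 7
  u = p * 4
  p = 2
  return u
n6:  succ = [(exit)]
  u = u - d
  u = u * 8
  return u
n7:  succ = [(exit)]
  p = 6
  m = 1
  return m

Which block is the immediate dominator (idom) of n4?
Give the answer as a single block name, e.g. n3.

idom tree: n1←n0 n2←n0 n3←n2 n4←n2 n5←n0 n6←n3 n7←n0
Dom∩ at merges:
  n4: preds {n2,n3}: {n0,n2} ∩ {n0,n2,n3} = {n0,n2}; idom=n2
  n5: preds {n0,n3}: {n0} ∩ {n0,n2,n3} = {n0}; idom=n0
  n7: preds {n1,n4}: {n0,n1} ∩ {n0,n2,n4} = {n0}; idom=n0

idom(n4) = n2

Answer: n2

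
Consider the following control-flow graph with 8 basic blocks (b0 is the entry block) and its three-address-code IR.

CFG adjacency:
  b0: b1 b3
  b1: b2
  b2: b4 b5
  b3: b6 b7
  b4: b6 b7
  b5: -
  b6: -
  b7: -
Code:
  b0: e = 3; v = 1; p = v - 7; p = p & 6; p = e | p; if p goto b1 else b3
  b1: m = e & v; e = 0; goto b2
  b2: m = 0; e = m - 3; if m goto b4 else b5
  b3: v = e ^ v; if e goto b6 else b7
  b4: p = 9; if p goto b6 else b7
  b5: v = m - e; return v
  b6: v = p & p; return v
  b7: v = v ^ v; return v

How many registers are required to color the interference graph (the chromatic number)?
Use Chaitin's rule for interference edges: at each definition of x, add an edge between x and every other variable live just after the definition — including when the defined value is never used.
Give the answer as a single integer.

Per-block:
  b0: def={e,p,v} ue=∅
  b1: def={e,m} ue={e,v}
  b2: def={e,m} ue=∅
  b3: def={v} ue={e,v}
  b4: def={p} ue=∅
  b5: def={v} ue={e,m}
  b6: def={v} ue={p}
  b7: def={v} ue={v}

Liveness:
  live b0: ∅→{e,p,v}
  live b1: {e,v}→{v}
  live b2: {v}→{e,m,v}
  live b3: {e,p,v}→{p,v}
  live b4: {v}→{p,v}
  live b5: {e,m}→∅
  live b6: {p}→∅
  live b7: {v}→∅

Interference:
  e↔{m,p,v}
  m↔{e,v}
  p↔{e,v}
  v↔{e,m,p}

Registers:
  {e,m,v} pairwise interfere (3-clique) ⇒ χ ≥ 3
  assign e→R0 m→R2 p→R2 v→R1 — no edge inside a register ⇒ χ ≤ 3
  χ = 3

Answer: 3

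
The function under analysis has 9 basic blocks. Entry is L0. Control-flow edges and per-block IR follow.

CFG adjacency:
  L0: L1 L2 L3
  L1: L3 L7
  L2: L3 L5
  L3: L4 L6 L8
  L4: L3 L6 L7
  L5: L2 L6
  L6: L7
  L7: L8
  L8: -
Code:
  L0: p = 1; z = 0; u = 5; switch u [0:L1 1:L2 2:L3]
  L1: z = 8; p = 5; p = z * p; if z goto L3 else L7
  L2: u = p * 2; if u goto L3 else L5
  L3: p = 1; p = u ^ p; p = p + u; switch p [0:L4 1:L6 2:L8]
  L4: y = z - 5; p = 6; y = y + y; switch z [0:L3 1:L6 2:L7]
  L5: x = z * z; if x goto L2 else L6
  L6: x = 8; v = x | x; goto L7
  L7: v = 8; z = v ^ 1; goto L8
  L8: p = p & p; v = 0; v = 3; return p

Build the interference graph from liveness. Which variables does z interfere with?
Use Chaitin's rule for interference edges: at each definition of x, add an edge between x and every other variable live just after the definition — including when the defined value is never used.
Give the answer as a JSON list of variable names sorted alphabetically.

Answer: ["p", "u", "x", "y"]

Working:
Block summaries:
  L0 def {p,u,z} use ∅
  L1 def {p,z} use ∅
  L2 def {u} use {p}
  L3 def {p} use {u}
  L4 def {p,y} use {z}
  L5 def {x} use {z}
  L6 def {v,x} use ∅
  L7 def {v,z} use ∅
  L8 def {p,v} use {p}

Backward fixpoint:
  L0 li=∅ lo={p,u,z}
  L1 li={u} lo={p,u,z}
  L2 li={p,z} lo={p,u,z}
  L3 li={u,z} lo={p,u,z}
  L4 li={u,z} lo={p,u,z}
  L5 li={p,z} lo={p,z}
  L6 li={p} lo={p}
  L7 li={p} lo={p}
  L8 li={p} lo=∅

Interference:
  p: {u,v,x,y,z}
  u: {p,y,z}
  v: {p}
  x: {p,z}
  y: {p,u,z}
  z: {p,u,x,y}

N(z) = ["p", "u", "x", "y"]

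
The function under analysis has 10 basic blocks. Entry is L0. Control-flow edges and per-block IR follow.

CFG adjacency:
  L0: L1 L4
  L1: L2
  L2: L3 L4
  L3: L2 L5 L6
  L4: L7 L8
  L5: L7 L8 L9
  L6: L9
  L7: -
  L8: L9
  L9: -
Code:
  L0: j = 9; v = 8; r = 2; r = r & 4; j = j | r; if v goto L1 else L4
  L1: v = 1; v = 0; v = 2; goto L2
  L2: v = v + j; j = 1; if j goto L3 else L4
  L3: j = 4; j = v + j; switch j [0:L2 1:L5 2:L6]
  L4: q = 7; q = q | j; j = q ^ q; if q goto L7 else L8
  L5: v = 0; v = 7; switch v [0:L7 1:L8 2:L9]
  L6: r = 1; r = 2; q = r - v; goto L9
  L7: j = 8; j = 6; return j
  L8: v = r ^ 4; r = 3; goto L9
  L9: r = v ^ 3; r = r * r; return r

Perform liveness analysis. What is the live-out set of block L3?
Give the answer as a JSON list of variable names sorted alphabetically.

Answer: ["j", "r", "v"]

Derivation:
Per-block:
  L0 def {j,r,v} use ∅
  L1 def {v} use ∅
  L2 def {j,v} use {j,v}
  L3 def {j} use {v}
  L4 def {j,q} use {j}
  L5 def {v} use ∅
  L6 def {q,r} use {v}
  L7 def {j} use ∅
  L8 def {r,v} use {r}
  L9 def {r} use {v}

Backward fixpoint:
  L0: in=∅ out={j,r}
  L1: in={j,r} out={j,r,v}
  L2: in={j,r,v} out={j,r,v}
  L3: in={r,v} out={j,r,v}
  L4: in={j,r} out={r}
  L5: in={r} out={r,v}
  L6: in={v} out={v}
  L7: in=∅ out=∅
  L8: in={r} out={v}
  L9: in={v} out=∅

live-out(L3) = ["j", "r", "v"]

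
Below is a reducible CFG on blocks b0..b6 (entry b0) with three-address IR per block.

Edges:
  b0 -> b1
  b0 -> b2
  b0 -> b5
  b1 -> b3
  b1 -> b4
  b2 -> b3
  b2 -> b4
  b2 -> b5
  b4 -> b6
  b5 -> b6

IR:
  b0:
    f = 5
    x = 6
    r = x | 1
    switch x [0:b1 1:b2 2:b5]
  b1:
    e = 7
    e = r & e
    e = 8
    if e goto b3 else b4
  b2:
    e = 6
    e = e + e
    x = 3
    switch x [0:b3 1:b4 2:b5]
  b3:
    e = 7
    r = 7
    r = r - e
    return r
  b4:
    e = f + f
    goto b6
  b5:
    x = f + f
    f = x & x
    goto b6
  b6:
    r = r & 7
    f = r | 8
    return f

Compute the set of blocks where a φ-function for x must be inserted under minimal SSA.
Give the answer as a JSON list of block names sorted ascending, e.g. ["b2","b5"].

Answer: ["b3", "b4", "b5", "b6"]

Analysis:
idom tree: b1←b0 b2←b0 b3←b0 b4←b0 b5←b0 b6←b0
Join-block Dom:
  b3: preds {b1,b2}: {b0,b1} ∩ {b0,b2} = {b0}; idom=b0
  b4: preds {b1,b2}: {b0,b1} ∩ {b0,b2} = {b0}; idom=b0
  b5: preds {b0,b2}: {b0} ∩ {b0,b2} = {b0}; idom=b0
  b6: preds {b4,b5}: {b0,b4} ∩ {b0,b5} = {b0}; idom=b0

DF derivation:
  b3←b1: walk b1 to b0
  b3←b2: walk b2 to b0
  b4←b1: walk b1 to b0
  b4←b2: walk b2 to b0
  b5←b0: walk · to b0
  b5←b2: walk b2 to b0
  b6←b4: walk b4 to b0
  b6←b5: walk b5 to b0
  DF(b0)=∅
  DF(b1)={b3,b4}
  DF(b2)={b3,b4,b5}
  DF(b3)=∅
  DF(b4)={b6}
  DF(b5)={b6}
  DF(b6)=∅

φ for x: defs {b0,b2,b5}
  DF⁺ = {b3,b4,b5,b6}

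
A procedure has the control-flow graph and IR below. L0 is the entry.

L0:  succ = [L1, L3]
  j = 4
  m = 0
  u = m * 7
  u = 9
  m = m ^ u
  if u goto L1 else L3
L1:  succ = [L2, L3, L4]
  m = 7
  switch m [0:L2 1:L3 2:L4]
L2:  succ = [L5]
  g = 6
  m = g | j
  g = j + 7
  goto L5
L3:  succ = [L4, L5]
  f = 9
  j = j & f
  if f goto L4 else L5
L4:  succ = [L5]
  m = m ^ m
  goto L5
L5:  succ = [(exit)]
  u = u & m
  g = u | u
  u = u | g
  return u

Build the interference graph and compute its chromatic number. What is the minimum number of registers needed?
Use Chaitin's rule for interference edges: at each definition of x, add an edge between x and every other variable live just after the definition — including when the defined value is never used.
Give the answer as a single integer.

Per-block:
  L0: {j,m,u} / ∅
  L1: {m} / ∅
  L2: {g,m} / {j}
  L3: {f,j} / {j}
  L4: {m} / {m}
  L5: {g,u} / {m,u}

Liveness:
  L0: in=∅ out={j,m,u}
  L1: in={j,u} out={j,m,u}
  L2: in={j,u} out={m,u}
  L3: in={j,m,u} out={m,u}
  L4: in={m,u} out={m,u}
  L5: in={m,u} out=∅

Conflict graph:
  f↔{j,m,u}
  g↔{j,m,u}
  j↔{f,g,m,u}
  m↔{f,g,j,u}
  u↔{f,g,j,m}

Colouring:
  clique {f,j,m,u} ⇒ need ≥ 4
  assign f→c3 g→c3 j→c0 m→c1 u→c2 — no edge inside a register ⇒ χ ≤ 4
  χ = 4

Answer: 4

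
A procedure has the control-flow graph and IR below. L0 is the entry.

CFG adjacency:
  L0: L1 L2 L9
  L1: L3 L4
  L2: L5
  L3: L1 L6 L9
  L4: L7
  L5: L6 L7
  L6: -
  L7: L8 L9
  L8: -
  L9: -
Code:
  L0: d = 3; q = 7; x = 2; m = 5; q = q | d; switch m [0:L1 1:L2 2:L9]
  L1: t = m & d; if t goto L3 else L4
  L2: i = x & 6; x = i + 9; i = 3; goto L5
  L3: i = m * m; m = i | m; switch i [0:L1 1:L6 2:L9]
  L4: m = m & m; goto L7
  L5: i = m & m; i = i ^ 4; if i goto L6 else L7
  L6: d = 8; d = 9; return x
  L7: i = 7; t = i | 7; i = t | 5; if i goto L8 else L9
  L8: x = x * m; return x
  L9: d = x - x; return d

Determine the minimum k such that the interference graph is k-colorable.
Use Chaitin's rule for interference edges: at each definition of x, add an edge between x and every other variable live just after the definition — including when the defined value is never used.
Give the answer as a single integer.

Block summaries:
  L0 def {d,m,q,x} use ∅
  L1 def {t} use {d,m}
  L2 def {i,x} use {x}
  L3 def {i,m} use {m}
  L4 def {m} use {m}
  L5 def {i} use {m}
  L6 def {d} use {x}
  L7 def {i,t} use ∅
  L8 def {x} use {m,x}
  L9 def {d} use {x}

Backward fixpoint:
  L0 li=∅ lo={d,m,x}
  L1 li={d,m,x} lo={d,m,x}
  L2 li={m,x} lo={m,x}
  L3 li={d,m,x} lo={d,m,x}
  L4 li={m,x} lo={m,x}
  L5 li={m,x} lo={m,x}
  L6 li={x} lo=∅
  L7 li={m,x} lo={m,x}
  L8 li={m,x} lo=∅
  L9 li={x} lo=∅

Conflict graph:
  d↔{i,m,q,t,x}
  i↔{d,m,x}
  m↔{d,i,q,t,x}
  q↔{d,m,x}
  t↔{d,m,x}
  x↔{d,i,m,q,t}

Colouring:
  lower bound: {d,i,m,x} mutually conflict ⇒ χ ≥ 4
  assign d→R0 i→R3 m→R1 q→R3 t→R3 x→R2 — no edge inside a register ⇒ χ ≤ 4
  χ = 4

Answer: 4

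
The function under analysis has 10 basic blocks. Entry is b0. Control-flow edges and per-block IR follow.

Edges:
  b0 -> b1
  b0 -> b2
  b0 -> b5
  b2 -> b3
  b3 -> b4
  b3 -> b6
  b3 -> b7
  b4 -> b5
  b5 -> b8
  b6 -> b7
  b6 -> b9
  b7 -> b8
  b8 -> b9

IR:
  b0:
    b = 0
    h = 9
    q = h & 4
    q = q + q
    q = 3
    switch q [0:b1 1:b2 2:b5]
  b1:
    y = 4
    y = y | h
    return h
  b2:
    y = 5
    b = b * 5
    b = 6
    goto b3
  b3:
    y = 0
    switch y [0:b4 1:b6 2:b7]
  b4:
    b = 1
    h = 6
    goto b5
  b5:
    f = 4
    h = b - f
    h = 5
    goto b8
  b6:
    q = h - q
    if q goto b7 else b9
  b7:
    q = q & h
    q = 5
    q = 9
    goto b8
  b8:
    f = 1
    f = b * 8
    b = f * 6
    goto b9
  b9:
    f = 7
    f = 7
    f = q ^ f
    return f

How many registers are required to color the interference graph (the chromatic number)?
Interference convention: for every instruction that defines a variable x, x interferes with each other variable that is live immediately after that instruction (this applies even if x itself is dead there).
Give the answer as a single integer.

Answer: 4

Working:
def/use:
  b0 def {b,h,q} use ∅
  b1 def {y} use {h}
  b2 def {b,y} use {b}
  b3 def {y} use ∅
  b4 def {b,h} use ∅
  b5 def {f,h} use {b}
  b6 def {q} use {h,q}
  b7 def {q} use {h,q}
  b8 def {b,f} use {b}
  b9 def {f} use {q}

Backward fixpoint:
  b0 li=∅ lo={b,h,q}
  b1 li={h} lo=∅
  b2 li={b,h,q} lo={b,h,q}
  b3 li={b,h,q} lo={b,h,q}
  b4 li={q} lo={b,q}
  b5 li={b,q} lo={b,q}
  b6 li={b,h,q} lo={b,h,q}
  b7 li={b,h,q} lo={b,q}
  b8 li={b,q} lo={q}
  b9 li={q} lo=∅

Interfere edges:
  b — {f,h,q,y}
  f — {b,q}
  h — {b,q,y}
  q — {b,f,h,y}
  y — {b,h,q}

Registers:
  clique {b,h,q,y} ⇒ need ≥ 4
  4-colouring: r0={b}  r1={q}  r2={f,h}  r3={y}
  χ = 4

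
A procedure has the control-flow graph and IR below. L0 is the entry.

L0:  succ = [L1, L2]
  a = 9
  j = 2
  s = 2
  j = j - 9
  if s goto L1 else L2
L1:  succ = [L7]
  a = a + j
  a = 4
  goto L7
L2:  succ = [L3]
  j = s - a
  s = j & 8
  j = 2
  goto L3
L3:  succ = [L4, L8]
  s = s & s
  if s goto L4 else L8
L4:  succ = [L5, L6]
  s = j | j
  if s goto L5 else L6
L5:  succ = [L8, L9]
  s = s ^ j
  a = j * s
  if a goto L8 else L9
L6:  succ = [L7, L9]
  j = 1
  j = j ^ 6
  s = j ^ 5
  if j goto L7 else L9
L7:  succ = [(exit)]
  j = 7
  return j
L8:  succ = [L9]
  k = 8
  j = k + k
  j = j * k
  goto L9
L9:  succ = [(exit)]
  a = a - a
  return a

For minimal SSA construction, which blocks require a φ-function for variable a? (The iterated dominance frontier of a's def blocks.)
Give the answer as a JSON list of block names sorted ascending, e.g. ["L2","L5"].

idom tree: L1←L0 L2←L0 L3←L2 L4←L3 L5←L4 L6←L4 L7←L0 L8←L3 L9←L3
Dom∩ at merges:
  L7: preds {L1,L6}: {L0,L1} ∩ {L0,L2,L3,L4,L6} = {L0}; idom=L0
  L8: preds {L3,L5}: {L0,L2,L3} ∩ {L0,L2,L3,L4,L5} = {L0,L2,L3}; idom=L3
  L9: preds {L5,L6,L8}: {L0,L2,L3,L4,L5} ∩ {L0,L2,L3,L4,L6} ∩ {L0,L2,L3,L8} = {L0,L2,L3}; idom=L3

DF walk-up:
  L7←L1: walk L1 to L0
  L7←L6: walk L6→L4→L3→L2 to L0
  L8←L3: walk · to L3
  L8←L5: walk L5→L4 to L3
  L9←L5: walk L5→L4 to L3
  L9←L6: walk L6→L4 to L3
  L9←L8: walk L8 to L3
  L0 → ∅
  L1 → {L7}
  L2 → {L7}
  L3 → {L7}
  L4 → {L7,L8,L9}
  L5 → {L8,L9}
  L6 → {L7,L9}
  L7 → ∅
  L8 → {L9}
  L9 → ∅

φ for a: defs {L0,L1,L5,L9}
  DF⁺ = {L7,L8,L9}

Answer: ["L7", "L8", "L9"]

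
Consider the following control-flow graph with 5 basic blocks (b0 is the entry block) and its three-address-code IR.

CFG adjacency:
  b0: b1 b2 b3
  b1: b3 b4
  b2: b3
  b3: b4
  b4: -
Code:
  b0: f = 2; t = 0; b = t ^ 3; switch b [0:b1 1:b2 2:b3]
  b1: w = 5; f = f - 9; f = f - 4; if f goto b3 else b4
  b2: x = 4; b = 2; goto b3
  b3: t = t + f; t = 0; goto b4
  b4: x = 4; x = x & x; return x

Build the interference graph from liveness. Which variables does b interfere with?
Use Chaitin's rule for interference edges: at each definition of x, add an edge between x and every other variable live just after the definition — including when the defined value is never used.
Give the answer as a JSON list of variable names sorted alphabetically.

def/use:
  b0: def={b,f,t} ue=∅
  b1: def={f,w} ue={f}
  b2: def={b,x} ue=∅
  b3: def={t} ue={f,t}
  b4: def={x} ue=∅

Backward fixpoint:
  live b0: ∅→{f,t}
  live b1: {f,t}→{f,t}
  live b2: {f,t}→{f,t}
  live b3: {f,t}→∅
  live b4: ∅→∅

Interfere edges:
  b — {f,t}
  f — {b,t,w,x}
  t — {b,f,w,x}
  w — {f,t}
  x — {f,t}

N(b) = ["f", "t"]

Answer: ["f", "t"]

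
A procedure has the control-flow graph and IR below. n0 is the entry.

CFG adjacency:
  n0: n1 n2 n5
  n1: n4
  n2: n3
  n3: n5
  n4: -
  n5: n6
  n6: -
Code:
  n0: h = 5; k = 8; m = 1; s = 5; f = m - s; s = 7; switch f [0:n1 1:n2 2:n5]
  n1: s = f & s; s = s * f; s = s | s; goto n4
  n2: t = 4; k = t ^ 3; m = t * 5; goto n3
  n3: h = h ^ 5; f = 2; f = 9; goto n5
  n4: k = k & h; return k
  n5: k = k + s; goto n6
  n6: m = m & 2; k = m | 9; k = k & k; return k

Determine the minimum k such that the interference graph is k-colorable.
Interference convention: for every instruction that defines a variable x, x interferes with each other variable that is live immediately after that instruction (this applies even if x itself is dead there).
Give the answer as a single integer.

Answer: 5

Working:
def/use:
  n0 def {f,h,k,m,s} use ∅
  n1 def {s} use {f,s}
  n2 def {k,m,t} use ∅
  n3 def {f,h} use {h}
  n4 def {k} use {h,k}
  n5 def {k} use {k,s}
  n6 def {k,m} use {m}

Live sets:
  live n0: ∅→{f,h,k,m,s}
  live n1: {f,h,k,s}→{h,k}
  live n2: {h,s}→{h,k,m,s}
  live n3: {h,k,m,s}→{k,m,s}
  live n4: {h,k}→∅
  live n5: {k,m,s}→{m}
  live n6: {m}→∅

Conflict graph:
  f — {h,k,m,s}
  h — {f,k,m,s,t}
  k — {f,h,m,s,t}
  m — {f,h,k,s}
  s — {f,h,k,m,t}
  t — {h,k,s}

Chromatic number:
  lower bound: {f,h,k,m,s} mutually conflict ⇒ χ ≥ 5
  assign f→r3 h→r0 k→r1 m→r4 s→r2 t→r3 — no edge inside a register ⇒ χ ≤ 5
  χ = 5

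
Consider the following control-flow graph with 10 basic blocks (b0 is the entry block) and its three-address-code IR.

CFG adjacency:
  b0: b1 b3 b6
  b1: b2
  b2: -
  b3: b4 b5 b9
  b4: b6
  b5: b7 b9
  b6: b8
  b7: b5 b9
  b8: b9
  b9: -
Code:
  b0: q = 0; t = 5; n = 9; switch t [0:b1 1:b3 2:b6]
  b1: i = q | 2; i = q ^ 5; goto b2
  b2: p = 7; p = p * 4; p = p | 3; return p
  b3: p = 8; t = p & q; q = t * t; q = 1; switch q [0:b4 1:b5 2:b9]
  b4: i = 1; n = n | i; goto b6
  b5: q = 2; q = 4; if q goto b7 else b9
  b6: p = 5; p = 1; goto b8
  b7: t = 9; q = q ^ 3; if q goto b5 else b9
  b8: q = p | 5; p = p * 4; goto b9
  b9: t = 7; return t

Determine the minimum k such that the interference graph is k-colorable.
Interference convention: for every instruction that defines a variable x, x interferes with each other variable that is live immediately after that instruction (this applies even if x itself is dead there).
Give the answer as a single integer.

Block summaries:
  b0: def={n,q,t} ue=∅
  b1: def={i} ue={q}
  b2: def={p} ue=∅
  b3: def={p,q,t} ue={q}
  b4: def={i,n} ue={n}
  b5: def={q} ue=∅
  b6: def={p} ue=∅
  b7: def={q,t} ue={q}
  b8: def={p,q} ue={p}
  b9: def={t} ue=∅

Live sets:
  b0: in=∅ out={n,q}
  b1: in={q} out=∅
  b2: in=∅ out=∅
  b3: in={n,q} out={n}
  b4: in={n} out=∅
  b5: in=∅ out={q}
  b6: in=∅ out={p}
  b7: in={q} out=∅
  b8: in={p} out=∅
  b9: in=∅ out=∅

Conflict graph:
  i: {n,q}
  n: {i,p,q,t}
  p: {n,q}
  q: {i,n,p,t}
  t: {n,q}

Registers:
  {i,n,q} pairwise interfere (3-clique) ⇒ χ ≥ 3
  3-colouring: r0={n}  r1={q}  r2={i,p,t}
  χ = 3

Answer: 3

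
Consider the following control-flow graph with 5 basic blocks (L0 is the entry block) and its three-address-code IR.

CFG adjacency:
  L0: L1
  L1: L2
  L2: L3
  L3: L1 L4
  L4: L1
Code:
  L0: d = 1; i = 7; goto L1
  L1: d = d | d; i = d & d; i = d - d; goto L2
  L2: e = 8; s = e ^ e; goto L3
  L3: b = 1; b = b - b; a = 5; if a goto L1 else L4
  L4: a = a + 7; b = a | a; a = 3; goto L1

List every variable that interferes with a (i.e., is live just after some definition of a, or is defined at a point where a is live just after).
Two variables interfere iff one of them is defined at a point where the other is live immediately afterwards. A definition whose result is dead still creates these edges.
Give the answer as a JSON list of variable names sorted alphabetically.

def/use:
  L0: {d,i} / ∅
  L1: {d,i} / {d}
  L2: {e,s} / ∅
  L3: {a,b} / ∅
  L4: {a,b} / {a}

Liveness:
  L0 li=∅ lo={d}
  L1 li={d} lo={d}
  L2 li={d} lo={d}
  L3 li={d} lo={a,d}
  L4 li={a,d} lo={d}

Conflict graph:
  a↔{d}
  b↔{d}
  d↔{a,b,e,i,s}
  e↔{d}
  i↔{d}
  s↔{d}

N(a) = ["d"]

Answer: ["d"]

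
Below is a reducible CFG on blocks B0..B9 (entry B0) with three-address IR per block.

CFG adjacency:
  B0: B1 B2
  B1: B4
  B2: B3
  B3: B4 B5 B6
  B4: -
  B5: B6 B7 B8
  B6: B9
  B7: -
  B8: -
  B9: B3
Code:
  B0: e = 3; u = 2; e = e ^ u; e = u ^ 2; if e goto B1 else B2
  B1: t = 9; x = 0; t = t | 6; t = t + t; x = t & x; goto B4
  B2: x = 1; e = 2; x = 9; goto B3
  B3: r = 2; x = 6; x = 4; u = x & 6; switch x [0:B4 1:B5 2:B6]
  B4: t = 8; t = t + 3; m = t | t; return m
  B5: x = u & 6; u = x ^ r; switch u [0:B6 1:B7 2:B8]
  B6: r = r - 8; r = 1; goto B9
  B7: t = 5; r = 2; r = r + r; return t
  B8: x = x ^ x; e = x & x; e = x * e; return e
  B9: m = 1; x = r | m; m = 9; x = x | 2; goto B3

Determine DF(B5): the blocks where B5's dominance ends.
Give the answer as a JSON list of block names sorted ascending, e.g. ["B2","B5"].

Answer: ["B6"]

Working:
idom tree: B1←B0 B2←B0 B3←B2 B4←B0 B5←B3 B6←B3 B7←B5 B8←B5 B9←B6
Dom∩ at merges:
  B3: preds {B2,B9}: {B0,B2} ∩ {B0,B2,B3,B6,B9} = {B0,B2}; idom=B2
  B4: preds {B1,B3}: {B0,B1} ∩ {B0,B2,B3} = {B0}; idom=B0
  B6: preds {B3,B5}: {B0,B2,B3} ∩ {B0,B2,B3,B5} = {B0,B2,B3}; idom=B3

DF derivation:
  B3←B2: walk · to B2
  B3←B9: walk B9→B6→B3 to B2
  B4←B1: walk B1 to B0
  B4←B3: walk B3→B2 to B0
  B6←B3: walk · to B3
  B6←B5: walk B5 to B3
  B0: DF=∅
  B1: DF={B4}
  B2: DF={B4}
  B3: DF={B3,B4}
  B4: DF=∅
  B5: DF={B6}
  B6: DF={B3}
  B7: DF=∅
  B8: DF=∅
  B9: DF={B3}

DF(B5) = ["B6"]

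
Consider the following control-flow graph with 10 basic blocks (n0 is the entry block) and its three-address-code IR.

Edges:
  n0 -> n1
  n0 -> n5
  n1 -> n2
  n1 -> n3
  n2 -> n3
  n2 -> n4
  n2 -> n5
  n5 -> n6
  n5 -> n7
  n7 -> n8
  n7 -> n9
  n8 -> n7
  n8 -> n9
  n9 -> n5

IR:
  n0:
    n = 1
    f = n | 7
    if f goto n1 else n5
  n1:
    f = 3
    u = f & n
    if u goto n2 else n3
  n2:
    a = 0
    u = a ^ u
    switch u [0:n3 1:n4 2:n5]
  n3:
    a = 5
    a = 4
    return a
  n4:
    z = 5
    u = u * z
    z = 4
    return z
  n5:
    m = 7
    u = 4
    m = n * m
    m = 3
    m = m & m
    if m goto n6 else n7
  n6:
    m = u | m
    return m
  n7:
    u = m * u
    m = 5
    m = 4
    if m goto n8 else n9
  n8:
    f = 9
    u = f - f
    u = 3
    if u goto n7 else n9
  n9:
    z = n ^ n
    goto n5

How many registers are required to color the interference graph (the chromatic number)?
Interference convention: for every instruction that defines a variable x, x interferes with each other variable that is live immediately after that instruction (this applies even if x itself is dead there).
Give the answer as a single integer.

def/use:
  n0: def={f,n} ue=∅
  n1: def={f,u} ue={n}
  n2: def={a,u} ue={u}
  n3: def={a} ue=∅
  n4: def={u,z} ue={u}
  n5: def={m,u} ue={n}
  n6: def={m} ue={m,u}
  n7: def={m,u} ue={m,u}
  n8: def={f,u} ue=∅
  n9: def={z} ue={n}

Live sets:
  n0 li=∅ lo={n}
  n1 li={n} lo={n,u}
  n2 li={n,u} lo={n,u}
  n3 li=∅ lo=∅
  n4 li={u} lo=∅
  n5 li={n} lo={m,n,u}
  n6 li={m,u} lo=∅
  n7 li={m,n,u} lo={m,n}
  n8 li={m,n} lo={m,n,u}
  n9 li={n} lo={n}

Conflict graph:
  a — {n,u}
  f — {m,n}
  m — {f,n,u}
  n — {a,f,m,u,z}
  u — {a,m,n,z}
  z — {n,u}

Registers:
  lower bound: {a,n,u} mutually conflict ⇒ χ ≥ 3
  assign a→c2 f→c1 m→c2 n→c0 u→c1 z→c2 — no edge inside a register ⇒ χ ≤ 3
  χ = 3

Answer: 3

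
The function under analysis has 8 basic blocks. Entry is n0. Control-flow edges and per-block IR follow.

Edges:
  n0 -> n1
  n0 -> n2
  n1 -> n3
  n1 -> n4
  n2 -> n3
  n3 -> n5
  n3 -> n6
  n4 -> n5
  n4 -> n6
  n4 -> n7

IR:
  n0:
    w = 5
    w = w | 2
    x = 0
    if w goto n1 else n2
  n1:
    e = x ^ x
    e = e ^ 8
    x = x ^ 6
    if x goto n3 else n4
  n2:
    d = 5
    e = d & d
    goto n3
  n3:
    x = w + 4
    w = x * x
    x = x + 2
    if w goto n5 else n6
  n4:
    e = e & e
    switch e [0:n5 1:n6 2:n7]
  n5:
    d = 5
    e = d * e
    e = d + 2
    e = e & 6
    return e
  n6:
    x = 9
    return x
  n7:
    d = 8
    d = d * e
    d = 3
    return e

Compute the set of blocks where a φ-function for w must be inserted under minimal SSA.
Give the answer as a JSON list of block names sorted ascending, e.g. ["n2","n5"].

Answer: ["n5", "n6"]

Working:
idom tree: n1←n0 n2←n0 n3←n0 n4←n1 n5←n0 n6←n0 n7←n4
Dom∩ at merges:
  n3: preds {n1,n2}: {n0,n1} ∩ {n0,n2} = {n0}; idom=n0
  n5: preds {n3,n4}: {n0,n3} ∩ {n0,n1,n4} = {n0}; idom=n0
  n6: preds {n3,n4}: {n0,n3} ∩ {n0,n1,n4} = {n0}; idom=n0

Frontier:
  join n3 pred n1: n1 stop@n0
  join n3 pred n2: n2 stop@n0
  join n5 pred n3: n3 stop@n0
  join n5 pred n4: n4→n1 stop@n0
  join n6 pred n3: n3 stop@n0
  join n6 pred n4: n4→n1 stop@n0
  DF(n0)=∅
  DF(n1)={n3,n5,n6}
  DF(n2)={n3}
  DF(n3)={n5,n6}
  DF(n4)={n5,n6}
  DF(n5)=∅
  DF(n6)=∅
  DF(n7)=∅

φ for w: defs {n0,n3}
  DF⁺ = {n5,n6}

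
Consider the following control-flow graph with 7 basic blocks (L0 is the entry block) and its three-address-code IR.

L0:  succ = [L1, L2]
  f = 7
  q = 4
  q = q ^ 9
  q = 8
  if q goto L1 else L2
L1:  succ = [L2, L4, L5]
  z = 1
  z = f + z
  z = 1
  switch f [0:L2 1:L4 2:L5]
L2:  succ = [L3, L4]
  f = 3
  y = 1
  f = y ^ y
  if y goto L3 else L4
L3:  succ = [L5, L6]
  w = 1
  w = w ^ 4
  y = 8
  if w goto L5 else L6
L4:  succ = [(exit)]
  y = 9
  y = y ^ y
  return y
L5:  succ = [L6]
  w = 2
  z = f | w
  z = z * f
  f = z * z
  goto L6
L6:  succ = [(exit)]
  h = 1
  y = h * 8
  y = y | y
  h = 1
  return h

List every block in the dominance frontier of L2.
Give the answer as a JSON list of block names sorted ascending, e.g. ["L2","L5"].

idom tree: L1←L0 L2←L0 L3←L2 L4←L0 L5←L0 L6←L0
Join-block Dom:
  L2: preds {L0,L1}: {L0} ∩ {L0,L1} = {L0}; idom=L0
  L4: preds {L1,L2}: {L0,L1} ∩ {L0,L2} = {L0}; idom=L0
  L5: preds {L1,L3}: {L0,L1} ∩ {L0,L2,L3} = {L0}; idom=L0
  L6: preds {L3,L5}: {L0,L2,L3} ∩ {L0,L5} = {L0}; idom=L0

DF walk-up:
  join L2 pred L0: · stop@L0
  join L2 pred L1: L1 stop@L0
  join L4 pred L1: L1 stop@L0
  join L4 pred L2: L2 stop@L0
  join L5 pred L1: L1 stop@L0
  join L5 pred L3: L3→L2 stop@L0
  join L6 pred L3: L3→L2 stop@L0
  join L6 pred L5: L5 stop@L0
  L0: DF=∅
  L1: DF={L2,L4,L5}
  L2: DF={L4,L5,L6}
  L3: DF={L5,L6}
  L4: DF=∅
  L5: DF={L6}
  L6: DF=∅

DF(L2) = ["L4", "L5", "L6"]

Answer: ["L4", "L5", "L6"]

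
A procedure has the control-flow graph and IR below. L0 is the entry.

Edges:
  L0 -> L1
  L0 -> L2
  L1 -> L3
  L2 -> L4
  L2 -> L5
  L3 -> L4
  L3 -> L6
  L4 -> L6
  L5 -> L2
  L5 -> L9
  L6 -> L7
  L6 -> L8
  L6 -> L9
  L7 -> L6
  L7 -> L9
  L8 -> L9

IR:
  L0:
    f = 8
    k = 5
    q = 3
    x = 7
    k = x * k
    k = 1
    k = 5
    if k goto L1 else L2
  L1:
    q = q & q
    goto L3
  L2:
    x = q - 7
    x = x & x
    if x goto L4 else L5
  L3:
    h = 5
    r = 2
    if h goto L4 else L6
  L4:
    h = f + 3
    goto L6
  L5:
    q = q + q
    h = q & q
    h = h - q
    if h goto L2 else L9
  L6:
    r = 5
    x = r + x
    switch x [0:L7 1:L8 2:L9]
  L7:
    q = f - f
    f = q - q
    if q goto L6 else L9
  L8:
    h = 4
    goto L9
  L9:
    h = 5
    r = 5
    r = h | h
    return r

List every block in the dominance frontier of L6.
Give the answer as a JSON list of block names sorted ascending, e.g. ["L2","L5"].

Answer: ["L6", "L9"]

Working:
idom tree: L1←L0 L2←L0 L3←L1 L4←L0 L5←L2 L6←L0 L7←L6 L8←L6 L9←L0
Join-block Dom:
  L2: preds {L0,L5}: {L0} ∩ {L0,L2,L5} = {L0}; idom=L0
  L4: preds {L2,L3}: {L0,L2} ∩ {L0,L1,L3} = {L0}; idom=L0
  L6: preds {L3,L4,L7}: {L0,L1,L3} ∩ {L0,L4} ∩ {L0,L6,L7} = {L0}; idom=L0
  L9: preds {L5,L6,L7,L8}: {L0,L2,L5} ∩ {L0,L6} ∩ {L0,L6,L7} ∩ {L0,L6,L8} = {L0}; idom=L0

DF walk-up:
  L2←L0: walk · to L0
  L2←L5: walk L5→L2 to L0
  L4←L2: walk L2 to L0
  L4←L3: walk L3→L1 to L0
  L6←L3: walk L3→L1 to L0
  L6←L4: walk L4 to L0
  L6←L7: walk L7→L6 to L0
  L9←L5: walk L5→L2 to L0
  L9←L6: walk L6 to L0
  L9←L7: walk L7→L6 to L0
  L9←L8: walk L8→L6 to L0
  L0 → ∅
  L1 → {L4,L6}
  L2 → {L2,L4,L9}
  L3 → {L4,L6}
  L4 → {L6}
  L5 → {L2,L9}
  L6 → {L6,L9}
  L7 → {L6,L9}
  L8 → {L9}
  L9 → ∅

DF(L6) = ["L6", "L9"]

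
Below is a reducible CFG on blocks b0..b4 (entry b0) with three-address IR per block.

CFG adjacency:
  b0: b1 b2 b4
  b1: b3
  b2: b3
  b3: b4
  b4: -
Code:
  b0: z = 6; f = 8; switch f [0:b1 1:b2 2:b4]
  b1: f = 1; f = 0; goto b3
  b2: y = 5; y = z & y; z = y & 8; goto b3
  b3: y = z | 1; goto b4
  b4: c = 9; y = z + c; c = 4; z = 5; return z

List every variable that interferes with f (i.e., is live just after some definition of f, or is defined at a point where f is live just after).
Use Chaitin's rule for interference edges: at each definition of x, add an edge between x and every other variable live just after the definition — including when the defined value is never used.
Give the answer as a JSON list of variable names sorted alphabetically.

Block summaries:
  b0 def {f,z} use ∅
  b1 def {f} use ∅
  b2 def {y,z} use {z}
  b3 def {y} use {z}
  b4 def {c,y,z} use {z}

Backward fixpoint:
  live b0: ∅→{z}
  live b1: {z}→{z}
  live b2: {z}→{z}
  live b3: {z}→{z}
  live b4: {z}→∅

Interfere edges:
  c↔{z}
  f↔{z}
  y↔{z}
  z↔{c,f,y}

N(f) = ["z"]

Answer: ["z"]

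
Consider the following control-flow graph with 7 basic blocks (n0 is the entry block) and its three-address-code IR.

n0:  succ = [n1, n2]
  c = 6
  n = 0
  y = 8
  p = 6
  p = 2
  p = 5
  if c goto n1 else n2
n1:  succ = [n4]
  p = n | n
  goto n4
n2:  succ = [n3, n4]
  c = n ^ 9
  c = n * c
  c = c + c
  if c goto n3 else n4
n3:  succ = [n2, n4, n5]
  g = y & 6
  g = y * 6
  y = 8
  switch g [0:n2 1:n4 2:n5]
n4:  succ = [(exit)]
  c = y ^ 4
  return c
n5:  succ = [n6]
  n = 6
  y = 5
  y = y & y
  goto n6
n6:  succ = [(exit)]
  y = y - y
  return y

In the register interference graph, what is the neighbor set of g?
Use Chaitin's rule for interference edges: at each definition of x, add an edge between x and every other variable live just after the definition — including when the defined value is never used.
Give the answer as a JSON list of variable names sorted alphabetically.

Answer: ["n", "y"]

Working:
Per-block:
  n0: {c,n,p,y} / ∅
  n1: {p} / {n}
  n2: {c} / {n}
  n3: {g,y} / {y}
  n4: {c} / {y}
  n5: {n,y} / ∅
  n6: {y} / {y}

Backward fixpoint:
  n0: in=∅ out={n,y}
  n1: in={n,y} out={y}
  n2: in={n,y} out={n,y}
  n3: in={n,y} out={n,y}
  n4: in={y} out=∅
  n5: in=∅ out={y}
  n6: in={y} out=∅

Interfere edges:
  c↔{n,p,y}
  g↔{n,y}
  n↔{c,g,p,y}
  p↔{c,n,y}
  y↔{c,g,n,p}

N(g) = ["n", "y"]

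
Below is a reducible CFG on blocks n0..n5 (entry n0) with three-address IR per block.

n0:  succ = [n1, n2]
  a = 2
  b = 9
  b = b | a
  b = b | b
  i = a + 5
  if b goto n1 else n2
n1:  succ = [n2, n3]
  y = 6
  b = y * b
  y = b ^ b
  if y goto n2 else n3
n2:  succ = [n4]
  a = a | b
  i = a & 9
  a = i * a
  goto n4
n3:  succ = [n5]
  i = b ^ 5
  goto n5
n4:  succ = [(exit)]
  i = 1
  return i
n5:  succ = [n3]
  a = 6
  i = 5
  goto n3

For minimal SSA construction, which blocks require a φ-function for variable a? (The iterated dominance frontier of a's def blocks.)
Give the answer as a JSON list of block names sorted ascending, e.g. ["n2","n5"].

Answer: ["n3"]

Derivation:
idom tree: n1←n0 n2←n0 n3←n1 n4←n2 n5←n3
Dom∩ at merges:
  n2: preds {n0,n1}: {n0} ∩ {n0,n1} = {n0}; idom=n0
  n3: preds {n1,n5}: {n0,n1} ∩ {n0,n1,n3,n5} = {n0,n1}; idom=n1

Frontier:
  n2←n0: walk · to n0
  n2←n1: walk n1 to n0
  n3←n1: walk · to n1
  n3←n5: walk n5→n3 to n1
  n0: DF=∅
  n1: DF={n2}
  n2: DF=∅
  n3: DF={n3}
  n4: DF=∅
  n5: DF={n3}

φ for a: defs {n0,n2,n5}
  DF⁺ = {n3}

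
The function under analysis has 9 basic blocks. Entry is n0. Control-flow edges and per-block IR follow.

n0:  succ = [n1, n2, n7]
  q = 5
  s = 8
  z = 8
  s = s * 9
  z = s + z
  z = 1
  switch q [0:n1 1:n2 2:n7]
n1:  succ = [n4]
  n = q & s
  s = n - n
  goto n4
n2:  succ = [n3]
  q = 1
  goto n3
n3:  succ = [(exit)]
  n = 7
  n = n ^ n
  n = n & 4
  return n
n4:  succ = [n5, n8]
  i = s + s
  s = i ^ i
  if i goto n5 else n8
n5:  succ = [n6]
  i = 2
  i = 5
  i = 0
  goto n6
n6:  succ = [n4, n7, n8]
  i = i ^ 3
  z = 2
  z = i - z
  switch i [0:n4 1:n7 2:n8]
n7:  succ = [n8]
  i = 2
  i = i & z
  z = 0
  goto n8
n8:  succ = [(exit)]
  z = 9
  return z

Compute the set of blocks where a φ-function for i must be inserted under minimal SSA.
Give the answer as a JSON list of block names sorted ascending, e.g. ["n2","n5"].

idom tree: n1←n0 n2←n0 n3←n2 n4←n1 n5←n4 n6←n5 n7←n0 n8←n0
Join-block Dom:
  n4: preds {n1,n6}: {n0,n1} ∩ {n0,n1,n4,n5,n6} = {n0,n1}; idom=n1
  n7: preds {n0,n6}: {n0} ∩ {n0,n1,n4,n5,n6} = {n0}; idom=n0
  n8: preds {n4,n6,n7}: {n0,n1,n4} ∩ {n0,n1,n4,n5,n6} ∩ {n0,n7} = {n0}; idom=n0

DF walk-up:
  join n4 pred n1: · stop@n1
  join n4 pred n6: n6→n5→n4 stop@n1
  join n7 pred n0: · stop@n0
  join n7 pred n6: n6→n5→n4→n1 stop@n0
  join n8 pred n4: n4→n1 stop@n0
  join n8 pred n6: n6→n5→n4→n1 stop@n0
  join n8 pred n7: n7 stop@n0
  DF(n0)=∅
  DF(n1)={n7,n8}
  DF(n2)=∅
  DF(n3)=∅
  DF(n4)={n4,n7,n8}
  DF(n5)={n4,n7,n8}
  DF(n6)={n4,n7,n8}
  DF(n7)={n8}
  DF(n8)=∅

φ for i: defs {n4,n5,n6,n7}
  DF⁺ = {n4,n7,n8}

Answer: ["n4", "n7", "n8"]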